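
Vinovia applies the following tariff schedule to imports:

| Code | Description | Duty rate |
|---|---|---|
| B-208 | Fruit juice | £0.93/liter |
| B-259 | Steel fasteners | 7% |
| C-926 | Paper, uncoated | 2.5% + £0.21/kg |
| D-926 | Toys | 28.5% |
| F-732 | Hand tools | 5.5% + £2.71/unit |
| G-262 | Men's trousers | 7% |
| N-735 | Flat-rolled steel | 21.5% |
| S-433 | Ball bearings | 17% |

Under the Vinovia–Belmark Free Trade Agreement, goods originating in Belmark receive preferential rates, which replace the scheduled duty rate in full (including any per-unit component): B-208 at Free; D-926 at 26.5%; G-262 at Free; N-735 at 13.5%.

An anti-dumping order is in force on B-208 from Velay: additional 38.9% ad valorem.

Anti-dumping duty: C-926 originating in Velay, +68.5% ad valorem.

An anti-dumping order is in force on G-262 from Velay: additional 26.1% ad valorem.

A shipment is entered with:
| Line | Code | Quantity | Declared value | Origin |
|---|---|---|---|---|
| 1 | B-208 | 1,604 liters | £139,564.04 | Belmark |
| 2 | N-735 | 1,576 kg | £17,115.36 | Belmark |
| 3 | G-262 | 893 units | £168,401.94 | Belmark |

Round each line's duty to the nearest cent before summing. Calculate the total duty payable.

Line 1 (B-208, Belmark, 1,604 liters, £139,564.04):
Base rate for B-208 is £0.93/liter.
Origin Belmark qualifies under the Vinovia–Belmark agreement and B-208 is covered: preferential rate Free applies instead.
The additional-duty order on B-208 targets Velay, not Belmark; it does not apply.
Duty = £139,564.04 × 0% = £0.00.
Line 2 (N-735, Belmark, 1,576 kg, £17,115.36):
Base rate for N-735 is 21.5%.
Origin Belmark qualifies under the Vinovia–Belmark agreement and N-735 is covered: preferential rate 13.5% applies instead.
Duty = £17,115.36 × 13.5% = £2,310.57.
Line 3 (G-262, Belmark, 893 units, £168,401.94):
Base rate for G-262 is 7%.
Origin Belmark qualifies under the Vinovia–Belmark agreement and G-262 is covered: preferential rate Free applies instead.
The additional-duty order on G-262 targets Velay, not Belmark; it does not apply.
Duty = £168,401.94 × 0% = £0.00.
Total = £0.00 + £2,310.57 + £0.00 = £2,310.57.

£2,310.57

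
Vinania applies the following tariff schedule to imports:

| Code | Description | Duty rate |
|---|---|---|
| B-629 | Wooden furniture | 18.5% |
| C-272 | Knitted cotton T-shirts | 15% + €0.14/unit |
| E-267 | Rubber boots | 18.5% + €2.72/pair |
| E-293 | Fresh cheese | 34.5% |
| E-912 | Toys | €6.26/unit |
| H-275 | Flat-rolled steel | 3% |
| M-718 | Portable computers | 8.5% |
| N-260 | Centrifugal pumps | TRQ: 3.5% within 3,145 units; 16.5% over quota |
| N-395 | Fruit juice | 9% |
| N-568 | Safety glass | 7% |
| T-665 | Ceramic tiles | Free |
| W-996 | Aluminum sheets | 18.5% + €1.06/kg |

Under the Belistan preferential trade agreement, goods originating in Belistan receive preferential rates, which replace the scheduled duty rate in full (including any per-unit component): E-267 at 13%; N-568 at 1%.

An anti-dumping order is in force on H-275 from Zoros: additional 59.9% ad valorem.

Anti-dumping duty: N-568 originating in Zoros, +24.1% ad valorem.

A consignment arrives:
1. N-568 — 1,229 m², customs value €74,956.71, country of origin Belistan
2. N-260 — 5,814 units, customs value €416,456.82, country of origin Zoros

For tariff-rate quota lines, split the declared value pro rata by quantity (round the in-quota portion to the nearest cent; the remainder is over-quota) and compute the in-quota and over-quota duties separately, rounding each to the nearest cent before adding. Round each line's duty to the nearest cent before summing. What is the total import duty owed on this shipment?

€40,179.02

Line 1 (N-568, Belistan, 1,229 m², €74,956.71):
Base rate for N-568 is 7%.
Origin Belistan qualifies under the Vinania–Belistan agreement and N-568 is covered: preferential rate 1% applies instead.
The additional-duty order on N-568 targets Zoros, not Belistan; it does not apply.
Duty = €74,956.71 × 1% = €749.57.
Line 2 (N-260, Zoros, 5,814 units, €416,456.82):
Code N-260 is under a tariff-rate quota (threshold 3,145 units). In-quota: 3,145 units at 3.5%; over-quota: 2,669 units at 16.5%.
Pro-rata value split: in-quota = €416,456.82 × 3,145/5,814 = €225,276.35; over-quota = €416,456.82 − €225,276.35 = €191,180.47.
In-quota duty = €225,276.35 × 3.5% = €7,884.67. Over-quota duty = €191,180.47 × 16.5% = €31,544.78.
Line duty = €7,884.67 + €31,544.78 = €39,429.45.
Total = €749.57 + €39,429.45 = €40,179.02.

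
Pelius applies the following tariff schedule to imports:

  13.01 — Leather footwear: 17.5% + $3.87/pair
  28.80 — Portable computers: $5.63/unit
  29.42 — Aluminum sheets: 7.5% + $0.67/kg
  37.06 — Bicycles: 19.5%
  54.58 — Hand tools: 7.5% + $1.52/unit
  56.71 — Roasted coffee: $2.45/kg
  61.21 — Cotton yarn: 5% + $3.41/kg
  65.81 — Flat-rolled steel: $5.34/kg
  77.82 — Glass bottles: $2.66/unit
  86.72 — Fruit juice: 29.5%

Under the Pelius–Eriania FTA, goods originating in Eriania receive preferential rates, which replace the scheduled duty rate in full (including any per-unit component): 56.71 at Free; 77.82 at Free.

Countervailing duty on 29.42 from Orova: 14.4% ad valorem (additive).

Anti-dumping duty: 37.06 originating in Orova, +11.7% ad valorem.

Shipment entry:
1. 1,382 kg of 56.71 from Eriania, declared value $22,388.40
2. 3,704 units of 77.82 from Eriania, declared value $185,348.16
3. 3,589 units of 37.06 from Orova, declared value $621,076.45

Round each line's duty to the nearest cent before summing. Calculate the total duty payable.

Line 1 (56.71, Eriania, 1,382 kg, $22,388.40):
Base rate for 56.71 is $2.45/kg.
Origin Eriania qualifies under the Pelius–Eriania agreement and 56.71 is covered: preferential rate Free applies instead.
Duty = $22,388.40 × 0% = $0.00.
Line 2 (77.82, Eriania, 3,704 units, $185,348.16):
Base rate for 77.82 is $2.66/unit.
Origin Eriania qualifies under the Pelius–Eriania agreement and 77.82 is covered: preferential rate Free applies instead.
Duty = $185,348.16 × 0% = $0.00.
Line 3 (37.06, Orova, 3,589 units, $621,076.45):
Base rate for 37.06 is 19.5%.
Additional duty on 37.06 from Orova: +11.7%. Applied ad valorem rate: 19.5% + 11.7% = 31.2%.
Duty = $621,076.45 × 31.2% = $193,775.85.
Total = $0.00 + $0.00 + $193,775.85 = $193,775.85.

$193,775.85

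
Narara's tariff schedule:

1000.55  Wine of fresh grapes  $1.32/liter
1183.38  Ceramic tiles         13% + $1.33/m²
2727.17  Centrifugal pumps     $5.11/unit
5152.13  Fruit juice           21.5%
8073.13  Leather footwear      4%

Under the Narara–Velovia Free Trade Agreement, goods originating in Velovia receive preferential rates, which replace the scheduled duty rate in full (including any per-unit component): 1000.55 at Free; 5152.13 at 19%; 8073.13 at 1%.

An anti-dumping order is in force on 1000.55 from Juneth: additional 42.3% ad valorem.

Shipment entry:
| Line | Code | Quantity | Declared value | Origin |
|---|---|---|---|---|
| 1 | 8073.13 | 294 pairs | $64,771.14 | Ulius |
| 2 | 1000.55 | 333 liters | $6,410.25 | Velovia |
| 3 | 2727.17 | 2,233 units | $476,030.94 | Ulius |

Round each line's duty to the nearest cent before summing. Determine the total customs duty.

Line 1 (8073.13, Ulius, 294 pairs, $64,771.14):
Base rate for 8073.13 is 4%.
8073.13 has an FTA preferential rate, but origin Ulius is not Velovia; base rate stands.
Duty = $64,771.14 × 4% = $2,590.85.
Line 2 (1000.55, Velovia, 333 liters, $6,410.25):
Base rate for 1000.55 is $1.32/liter.
Origin Velovia qualifies under the Narara–Velovia agreement and 1000.55 is covered: preferential rate Free applies instead.
The additional-duty order on 1000.55 targets Juneth, not Velovia; it does not apply.
Duty = $6,410.25 × 0% = $0.00.
Line 3 (2727.17, Ulius, 2,233 units, $476,030.94):
Base rate for 2727.17 is $5.11/unit.
Duty = 2,233 × $5.11 = $11,410.63.
Total = $2,590.85 + $0.00 + $11,410.63 = $14,001.48.

$14,001.48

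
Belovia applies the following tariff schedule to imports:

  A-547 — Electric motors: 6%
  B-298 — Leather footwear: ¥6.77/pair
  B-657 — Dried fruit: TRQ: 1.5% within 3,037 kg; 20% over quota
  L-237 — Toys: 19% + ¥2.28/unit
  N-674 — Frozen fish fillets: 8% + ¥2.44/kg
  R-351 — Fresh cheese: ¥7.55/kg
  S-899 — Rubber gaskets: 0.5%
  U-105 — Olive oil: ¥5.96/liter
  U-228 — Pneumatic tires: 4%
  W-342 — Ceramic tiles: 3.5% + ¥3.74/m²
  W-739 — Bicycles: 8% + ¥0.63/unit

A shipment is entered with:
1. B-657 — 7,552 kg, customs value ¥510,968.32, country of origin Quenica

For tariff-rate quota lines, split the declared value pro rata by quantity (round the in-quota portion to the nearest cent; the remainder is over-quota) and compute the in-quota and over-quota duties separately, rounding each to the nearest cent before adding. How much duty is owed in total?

Line 1 (B-657, Quenica, 7,552 kg, ¥510,968.32):
Code B-657 is under a tariff-rate quota (threshold 3,037 kg). In-quota: 3,037 kg at 1.5%; over-quota: 4,515 kg at 20%.
Pro-rata value split: in-quota = ¥510,968.32 × 3,037/7,552 = ¥205,483.42; over-quota = ¥510,968.32 − ¥205,483.42 = ¥305,484.90.
In-quota duty = ¥205,483.42 × 1.5% = ¥3,082.25. Over-quota duty = ¥305,484.90 × 20% = ¥61,096.98.
Line duty = ¥3,082.25 + ¥61,096.98 = ¥64,179.23.

¥64,179.23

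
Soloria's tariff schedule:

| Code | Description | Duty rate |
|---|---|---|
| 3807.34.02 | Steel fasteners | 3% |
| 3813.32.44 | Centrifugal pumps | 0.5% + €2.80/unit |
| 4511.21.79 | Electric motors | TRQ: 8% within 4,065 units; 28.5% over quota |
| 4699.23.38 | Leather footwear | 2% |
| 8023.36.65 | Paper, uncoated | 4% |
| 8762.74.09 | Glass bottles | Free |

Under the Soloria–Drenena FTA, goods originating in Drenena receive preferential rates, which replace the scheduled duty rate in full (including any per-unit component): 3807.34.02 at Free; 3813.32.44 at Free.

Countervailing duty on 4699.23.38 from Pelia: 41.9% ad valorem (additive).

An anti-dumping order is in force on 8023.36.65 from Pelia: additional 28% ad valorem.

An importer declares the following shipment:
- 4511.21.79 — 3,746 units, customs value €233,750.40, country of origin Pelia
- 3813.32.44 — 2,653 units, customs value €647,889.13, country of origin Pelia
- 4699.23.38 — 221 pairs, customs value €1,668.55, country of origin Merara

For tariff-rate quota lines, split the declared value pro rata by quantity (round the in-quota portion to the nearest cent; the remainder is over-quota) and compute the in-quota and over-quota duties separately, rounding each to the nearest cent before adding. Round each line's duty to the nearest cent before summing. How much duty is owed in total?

Line 1 (4511.21.79, Pelia, 3,746 units, €233,750.40):
Code 4511.21.79 is under a tariff-rate quota (threshold 4,065 units). Quantity 3,746 units is within the quota, so the in-quota rate 8% applies to the full value.
Duty = €233,750.40 × 8% = €18,700.03.
Line 2 (3813.32.44, Pelia, 2,653 units, €647,889.13):
Base rate for 3813.32.44 is 0.5% + €2.80/unit.
3813.32.44 has an FTA preferential rate, but origin Pelia is not Drenena; base rate stands.
Duty = €647,889.13 × 0.5% + 2,653 × €2.80 = €10,667.85.
Line 3 (4699.23.38, Merara, 221 pairs, €1,668.55):
Base rate for 4699.23.38 is 2%.
The additional-duty order on 4699.23.38 targets Pelia, not Merara; it does not apply.
Duty = €1,668.55 × 2% = €33.37.
Total = €18,700.03 + €10,667.85 + €33.37 = €29,401.25.

€29,401.25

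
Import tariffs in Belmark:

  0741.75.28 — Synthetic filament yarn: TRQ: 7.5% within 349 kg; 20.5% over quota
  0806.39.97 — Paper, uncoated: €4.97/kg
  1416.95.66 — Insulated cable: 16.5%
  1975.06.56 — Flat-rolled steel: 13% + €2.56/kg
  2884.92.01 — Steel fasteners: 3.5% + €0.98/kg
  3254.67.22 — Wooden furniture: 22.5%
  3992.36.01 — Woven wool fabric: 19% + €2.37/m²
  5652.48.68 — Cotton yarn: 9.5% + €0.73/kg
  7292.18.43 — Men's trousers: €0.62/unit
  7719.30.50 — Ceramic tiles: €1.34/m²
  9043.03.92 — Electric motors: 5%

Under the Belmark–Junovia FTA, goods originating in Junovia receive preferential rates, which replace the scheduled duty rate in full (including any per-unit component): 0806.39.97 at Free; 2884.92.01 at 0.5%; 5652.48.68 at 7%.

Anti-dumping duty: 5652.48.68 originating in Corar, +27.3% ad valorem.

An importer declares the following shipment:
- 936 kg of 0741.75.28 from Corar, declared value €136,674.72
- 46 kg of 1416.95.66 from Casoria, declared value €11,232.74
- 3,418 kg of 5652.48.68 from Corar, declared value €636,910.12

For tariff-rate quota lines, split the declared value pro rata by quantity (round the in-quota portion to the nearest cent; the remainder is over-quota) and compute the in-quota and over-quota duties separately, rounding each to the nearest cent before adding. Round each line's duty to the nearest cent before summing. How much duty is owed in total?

€260,124.85

Line 1 (0741.75.28, Corar, 936 kg, €136,674.72):
Code 0741.75.28 is under a tariff-rate quota (threshold 349 kg). In-quota: 349 kg at 7.5%; over-quota: 587 kg at 20.5%.
Pro-rata value split: in-quota = €136,674.72 × 349/936 = €50,960.98; over-quota = €136,674.72 − €50,960.98 = €85,713.74.
In-quota duty = €50,960.98 × 7.5% = €3,822.07. Over-quota duty = €85,713.74 × 20.5% = €17,571.32.
Line duty = €3,822.07 + €17,571.32 = €21,393.39.
Line 2 (1416.95.66, Casoria, 46 kg, €11,232.74):
Base rate for 1416.95.66 is 16.5%.
Duty = €11,232.74 × 16.5% = €1,853.40.
Line 3 (5652.48.68, Corar, 3,418 kg, €636,910.12):
Base rate for 5652.48.68 is 9.5% + €0.73/kg.
5652.48.68 has an FTA preferential rate, but origin Corar is not Junovia; base rate stands.
Additional duty on 5652.48.68 from Corar: +27.3%. Applied ad valorem rate: 9.5% + 27.3% = 36.8%.
Duty = €636,910.12 × 36.8% + 3,418 × €0.73 = €236,878.06.
Total = €21,393.39 + €1,853.40 + €236,878.06 = €260,124.85.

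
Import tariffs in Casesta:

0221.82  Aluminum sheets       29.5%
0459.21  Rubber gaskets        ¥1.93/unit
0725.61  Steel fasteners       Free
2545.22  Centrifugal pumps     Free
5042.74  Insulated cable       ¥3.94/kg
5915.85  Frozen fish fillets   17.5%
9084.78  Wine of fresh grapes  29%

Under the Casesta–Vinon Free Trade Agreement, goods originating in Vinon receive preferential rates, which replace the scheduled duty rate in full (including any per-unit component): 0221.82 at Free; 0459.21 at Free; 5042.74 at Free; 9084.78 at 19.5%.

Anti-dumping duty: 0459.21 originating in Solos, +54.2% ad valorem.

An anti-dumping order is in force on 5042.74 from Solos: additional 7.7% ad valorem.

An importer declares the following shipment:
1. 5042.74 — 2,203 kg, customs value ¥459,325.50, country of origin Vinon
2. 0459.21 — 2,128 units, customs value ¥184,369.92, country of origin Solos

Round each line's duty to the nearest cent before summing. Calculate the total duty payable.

¥104,035.54

Line 1 (5042.74, Vinon, 2,203 kg, ¥459,325.50):
Base rate for 5042.74 is ¥3.94/kg.
Origin Vinon qualifies under the Casesta–Vinon agreement and 5042.74 is covered: preferential rate Free applies instead.
The additional-duty order on 5042.74 targets Solos, not Vinon; it does not apply.
Duty = ¥459,325.50 × 0% = ¥0.00.
Line 2 (0459.21, Solos, 2,128 units, ¥184,369.92):
Base rate for 0459.21 is ¥1.93/unit.
0459.21 has an FTA preferential rate, but origin Solos is not Vinon; base rate stands.
Additional duty on 0459.21 from Solos: +54.2% ad valorem. Applied ad valorem rate = 54.2%.
Duty = ¥184,369.92 × 54.2% + 2,128 × ¥1.93 = ¥104,035.54.
Total = ¥0.00 + ¥104,035.54 = ¥104,035.54.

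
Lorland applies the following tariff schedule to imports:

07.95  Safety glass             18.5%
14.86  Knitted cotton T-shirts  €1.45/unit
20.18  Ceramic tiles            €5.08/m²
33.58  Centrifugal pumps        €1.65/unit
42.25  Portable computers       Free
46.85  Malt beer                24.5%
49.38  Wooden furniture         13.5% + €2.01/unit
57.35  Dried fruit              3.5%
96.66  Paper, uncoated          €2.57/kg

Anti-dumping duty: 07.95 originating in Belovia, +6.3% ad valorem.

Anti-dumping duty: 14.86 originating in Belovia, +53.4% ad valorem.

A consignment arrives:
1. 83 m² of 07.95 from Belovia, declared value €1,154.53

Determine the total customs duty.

Line 1 (07.95, Belovia, 83 m², €1,154.53):
Base rate for 07.95 is 18.5%.
Additional duty on 07.95 from Belovia: +6.3%. Applied ad valorem rate: 18.5% + 6.3% = 24.8%.
Duty = €1,154.53 × 24.8% = €286.32.

€286.32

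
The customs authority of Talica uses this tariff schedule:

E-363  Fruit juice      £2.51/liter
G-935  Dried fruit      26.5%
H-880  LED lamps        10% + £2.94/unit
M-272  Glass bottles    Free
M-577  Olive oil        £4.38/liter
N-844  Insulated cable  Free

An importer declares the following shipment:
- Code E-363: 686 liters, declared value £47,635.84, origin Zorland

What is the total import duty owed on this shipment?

£1,721.86

Line 1 (E-363, Zorland, 686 liters, £47,635.84):
Base rate for E-363 is £2.51/liter.
Duty = 686 × £2.51 = £1,721.86.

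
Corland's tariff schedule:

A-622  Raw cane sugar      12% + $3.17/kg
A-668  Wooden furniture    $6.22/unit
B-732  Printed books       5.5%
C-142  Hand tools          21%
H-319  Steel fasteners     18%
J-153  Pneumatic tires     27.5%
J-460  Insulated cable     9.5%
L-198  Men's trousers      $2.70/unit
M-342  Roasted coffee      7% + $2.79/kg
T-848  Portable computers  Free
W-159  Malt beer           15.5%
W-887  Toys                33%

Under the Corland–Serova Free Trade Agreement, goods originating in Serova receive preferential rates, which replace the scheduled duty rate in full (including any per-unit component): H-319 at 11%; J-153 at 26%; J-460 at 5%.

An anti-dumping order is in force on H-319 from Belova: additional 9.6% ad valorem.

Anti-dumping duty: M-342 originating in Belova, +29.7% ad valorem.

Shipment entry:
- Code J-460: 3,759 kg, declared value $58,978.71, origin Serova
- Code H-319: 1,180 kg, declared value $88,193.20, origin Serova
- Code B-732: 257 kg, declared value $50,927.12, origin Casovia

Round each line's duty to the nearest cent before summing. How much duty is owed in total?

Line 1 (J-460, Serova, 3,759 kg, $58,978.71):
Base rate for J-460 is 9.5%.
Origin Serova qualifies under the Corland–Serova agreement and J-460 is covered: preferential rate 5% applies instead.
Duty = $58,978.71 × 5% = $2,948.94.
Line 2 (H-319, Serova, 1,180 kg, $88,193.20):
Base rate for H-319 is 18%.
Origin Serova qualifies under the Corland–Serova agreement and H-319 is covered: preferential rate 11% applies instead.
The additional-duty order on H-319 targets Belova, not Serova; it does not apply.
Duty = $88,193.20 × 11% = $9,701.25.
Line 3 (B-732, Casovia, 257 kg, $50,927.12):
Base rate for B-732 is 5.5%.
Duty = $50,927.12 × 5.5% = $2,800.99.
Total = $2,948.94 + $9,701.25 + $2,800.99 = $15,451.18.

$15,451.18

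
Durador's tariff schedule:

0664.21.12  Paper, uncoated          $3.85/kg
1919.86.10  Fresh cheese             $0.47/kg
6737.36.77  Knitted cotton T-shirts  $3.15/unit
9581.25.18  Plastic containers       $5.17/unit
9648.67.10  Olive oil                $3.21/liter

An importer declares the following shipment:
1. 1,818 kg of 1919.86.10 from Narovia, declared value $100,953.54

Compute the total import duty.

$854.46

Line 1 (1919.86.10, Narovia, 1,818 kg, $100,953.54):
Base rate for 1919.86.10 is $0.47/kg.
Duty = 1,818 × $0.47 = $854.46.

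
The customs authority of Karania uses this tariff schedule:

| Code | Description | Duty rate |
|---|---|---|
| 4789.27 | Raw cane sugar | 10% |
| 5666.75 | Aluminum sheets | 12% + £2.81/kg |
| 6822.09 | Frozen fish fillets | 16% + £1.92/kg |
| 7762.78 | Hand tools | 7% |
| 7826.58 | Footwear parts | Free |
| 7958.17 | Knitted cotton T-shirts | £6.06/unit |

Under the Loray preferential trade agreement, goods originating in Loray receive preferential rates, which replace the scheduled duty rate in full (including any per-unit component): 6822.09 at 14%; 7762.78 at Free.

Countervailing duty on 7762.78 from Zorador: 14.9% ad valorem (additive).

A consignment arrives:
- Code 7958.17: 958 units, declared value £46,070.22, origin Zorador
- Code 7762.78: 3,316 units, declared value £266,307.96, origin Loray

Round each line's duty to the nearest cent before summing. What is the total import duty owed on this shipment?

£5,805.48

Line 1 (7958.17, Zorador, 958 units, £46,070.22):
Base rate for 7958.17 is £6.06/unit.
Duty = 958 × £6.06 = £5,805.48.
Line 2 (7762.78, Loray, 3,316 units, £266,307.96):
Base rate for 7762.78 is 7%.
Origin Loray qualifies under the Karania–Loray agreement and 7762.78 is covered: preferential rate Free applies instead.
The additional-duty order on 7762.78 targets Zorador, not Loray; it does not apply.
Duty = £266,307.96 × 0% = £0.00.
Total = £5,805.48 + £0.00 = £5,805.48.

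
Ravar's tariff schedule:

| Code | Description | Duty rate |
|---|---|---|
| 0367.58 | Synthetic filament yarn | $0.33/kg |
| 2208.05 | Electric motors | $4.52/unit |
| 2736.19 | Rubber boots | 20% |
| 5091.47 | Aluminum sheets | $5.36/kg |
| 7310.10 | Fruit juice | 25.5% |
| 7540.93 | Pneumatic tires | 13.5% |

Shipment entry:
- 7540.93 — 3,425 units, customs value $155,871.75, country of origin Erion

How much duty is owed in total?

$21,042.69

Line 1 (7540.93, Erion, 3,425 units, $155,871.75):
Base rate for 7540.93 is 13.5%.
Duty = $155,871.75 × 13.5% = $21,042.69.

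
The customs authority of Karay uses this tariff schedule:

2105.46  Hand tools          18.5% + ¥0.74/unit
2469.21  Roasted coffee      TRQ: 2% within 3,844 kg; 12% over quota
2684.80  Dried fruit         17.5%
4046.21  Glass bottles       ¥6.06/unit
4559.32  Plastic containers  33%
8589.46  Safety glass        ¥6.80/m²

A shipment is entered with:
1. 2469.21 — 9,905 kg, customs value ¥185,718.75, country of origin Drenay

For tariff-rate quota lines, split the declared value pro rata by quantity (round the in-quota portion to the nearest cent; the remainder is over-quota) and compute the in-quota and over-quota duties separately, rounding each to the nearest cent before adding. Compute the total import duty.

¥15,078.75

Line 1 (2469.21, Drenay, 9,905 kg, ¥185,718.75):
Code 2469.21 is under a tariff-rate quota (threshold 3,844 kg). In-quota: 3,844 kg at 2%; over-quota: 6,061 kg at 12%.
Pro-rata value split: in-quota = ¥185,718.75 × 3,844/9,905 = ¥72,075.00; over-quota = ¥185,718.75 − ¥72,075.00 = ¥113,643.75.
In-quota duty = ¥72,075.00 × 2% = ¥1,441.50. Over-quota duty = ¥113,643.75 × 12% = ¥13,637.25.
Line duty = ¥1,441.50 + ¥13,637.25 = ¥15,078.75.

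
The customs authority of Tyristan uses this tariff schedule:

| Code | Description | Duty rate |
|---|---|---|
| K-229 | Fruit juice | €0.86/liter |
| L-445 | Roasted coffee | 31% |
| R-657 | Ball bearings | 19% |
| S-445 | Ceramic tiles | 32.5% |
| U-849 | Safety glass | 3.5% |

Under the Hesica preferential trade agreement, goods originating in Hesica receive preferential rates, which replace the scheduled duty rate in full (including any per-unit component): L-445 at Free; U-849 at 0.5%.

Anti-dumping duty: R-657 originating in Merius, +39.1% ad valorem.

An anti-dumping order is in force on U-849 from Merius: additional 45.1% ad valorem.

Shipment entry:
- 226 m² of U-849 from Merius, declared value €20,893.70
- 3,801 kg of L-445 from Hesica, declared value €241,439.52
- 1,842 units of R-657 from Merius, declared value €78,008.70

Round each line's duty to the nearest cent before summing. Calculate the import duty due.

Line 1 (U-849, Merius, 226 m², €20,893.70):
Base rate for U-849 is 3.5%.
U-849 has an FTA preferential rate, but origin Merius is not Hesica; base rate stands.
Additional duty on U-849 from Merius: +45.1%. Applied ad valorem rate: 3.5% + 45.1% = 48.6%.
Duty = €20,893.70 × 48.6% = €10,154.34.
Line 2 (L-445, Hesica, 3,801 kg, €241,439.52):
Base rate for L-445 is 31%.
Origin Hesica qualifies under the Tyristan–Hesica agreement and L-445 is covered: preferential rate Free applies instead.
Duty = €241,439.52 × 0% = €0.00.
Line 3 (R-657, Merius, 1,842 units, €78,008.70):
Base rate for R-657 is 19%.
Additional duty on R-657 from Merius: +39.1%. Applied ad valorem rate: 19% + 39.1% = 58.1%.
Duty = €78,008.70 × 58.1% = €45,323.05.
Total = €10,154.34 + €0.00 + €45,323.05 = €55,477.39.

€55,477.39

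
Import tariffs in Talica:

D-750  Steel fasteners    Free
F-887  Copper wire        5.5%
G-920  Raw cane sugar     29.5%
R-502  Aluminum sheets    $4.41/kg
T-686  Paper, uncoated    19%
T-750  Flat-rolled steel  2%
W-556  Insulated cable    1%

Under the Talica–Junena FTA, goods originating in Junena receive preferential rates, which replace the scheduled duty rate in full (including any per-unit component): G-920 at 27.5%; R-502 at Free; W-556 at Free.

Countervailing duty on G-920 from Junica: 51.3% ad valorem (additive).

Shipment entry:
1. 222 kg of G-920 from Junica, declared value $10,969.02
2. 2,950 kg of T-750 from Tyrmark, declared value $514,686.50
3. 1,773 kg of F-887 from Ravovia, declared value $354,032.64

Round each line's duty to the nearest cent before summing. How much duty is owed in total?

Line 1 (G-920, Junica, 222 kg, $10,969.02):
Base rate for G-920 is 29.5%.
G-920 has an FTA preferential rate, but origin Junica is not Junena; base rate stands.
Additional duty on G-920 from Junica: +51.3%. Applied ad valorem rate: 29.5% + 51.3% = 80.8%.
Duty = $10,969.02 × 80.8% = $8,862.97.
Line 2 (T-750, Tyrmark, 2,950 kg, $514,686.50):
Base rate for T-750 is 2%.
Duty = $514,686.50 × 2% = $10,293.73.
Line 3 (F-887, Ravovia, 1,773 kg, $354,032.64):
Base rate for F-887 is 5.5%.
Duty = $354,032.64 × 5.5% = $19,471.80.
Total = $8,862.97 + $10,293.73 + $19,471.80 = $38,628.50.

$38,628.50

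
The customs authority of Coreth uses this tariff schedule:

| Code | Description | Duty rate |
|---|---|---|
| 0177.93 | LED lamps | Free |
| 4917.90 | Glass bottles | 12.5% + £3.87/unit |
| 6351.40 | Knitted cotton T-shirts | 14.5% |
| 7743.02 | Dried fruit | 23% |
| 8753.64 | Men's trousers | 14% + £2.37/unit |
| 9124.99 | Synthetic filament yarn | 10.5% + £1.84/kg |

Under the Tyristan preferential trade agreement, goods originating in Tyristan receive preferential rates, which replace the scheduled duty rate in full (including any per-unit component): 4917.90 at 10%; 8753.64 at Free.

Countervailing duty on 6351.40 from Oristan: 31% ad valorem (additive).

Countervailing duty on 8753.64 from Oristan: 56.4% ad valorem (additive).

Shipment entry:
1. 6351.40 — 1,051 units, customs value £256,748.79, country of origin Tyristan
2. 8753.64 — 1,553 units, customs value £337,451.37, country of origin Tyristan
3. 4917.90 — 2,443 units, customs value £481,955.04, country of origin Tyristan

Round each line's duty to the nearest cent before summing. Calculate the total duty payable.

Line 1 (6351.40, Tyristan, 1,051 units, £256,748.79):
Base rate for 6351.40 is 14.5%.
Origin Tyristan is the FTA partner but 6351.40 is not on the preference list; base rate stands.
The additional-duty order on 6351.40 targets Oristan, not Tyristan; it does not apply.
Duty = £256,748.79 × 14.5% = £37,228.57.
Line 2 (8753.64, Tyristan, 1,553 units, £337,451.37):
Base rate for 8753.64 is 14% + £2.37/unit.
Origin Tyristan qualifies under the Coreth–Tyristan agreement and 8753.64 is covered: preferential rate Free applies instead.
The additional-duty order on 8753.64 targets Oristan, not Tyristan; it does not apply.
Duty = £337,451.37 × 0% = £0.00.
Line 3 (4917.90, Tyristan, 2,443 units, £481,955.04):
Base rate for 4917.90 is 12.5% + £3.87/unit.
Origin Tyristan qualifies under the Coreth–Tyristan agreement and 4917.90 is covered: preferential rate 10% applies instead.
Duty = £481,955.04 × 10% = £48,195.50.
Total = £37,228.57 + £0.00 + £48,195.50 = £85,424.07.

£85,424.07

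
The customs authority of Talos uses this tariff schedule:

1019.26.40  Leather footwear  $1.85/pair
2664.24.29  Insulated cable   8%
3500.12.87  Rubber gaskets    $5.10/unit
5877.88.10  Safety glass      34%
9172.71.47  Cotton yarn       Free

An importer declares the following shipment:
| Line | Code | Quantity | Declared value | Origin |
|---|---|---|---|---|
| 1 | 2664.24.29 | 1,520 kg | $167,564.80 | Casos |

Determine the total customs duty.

$13,405.18

Line 1 (2664.24.29, Casos, 1,520 kg, $167,564.80):
Base rate for 2664.24.29 is 8%.
Duty = $167,564.80 × 8% = $13,405.18.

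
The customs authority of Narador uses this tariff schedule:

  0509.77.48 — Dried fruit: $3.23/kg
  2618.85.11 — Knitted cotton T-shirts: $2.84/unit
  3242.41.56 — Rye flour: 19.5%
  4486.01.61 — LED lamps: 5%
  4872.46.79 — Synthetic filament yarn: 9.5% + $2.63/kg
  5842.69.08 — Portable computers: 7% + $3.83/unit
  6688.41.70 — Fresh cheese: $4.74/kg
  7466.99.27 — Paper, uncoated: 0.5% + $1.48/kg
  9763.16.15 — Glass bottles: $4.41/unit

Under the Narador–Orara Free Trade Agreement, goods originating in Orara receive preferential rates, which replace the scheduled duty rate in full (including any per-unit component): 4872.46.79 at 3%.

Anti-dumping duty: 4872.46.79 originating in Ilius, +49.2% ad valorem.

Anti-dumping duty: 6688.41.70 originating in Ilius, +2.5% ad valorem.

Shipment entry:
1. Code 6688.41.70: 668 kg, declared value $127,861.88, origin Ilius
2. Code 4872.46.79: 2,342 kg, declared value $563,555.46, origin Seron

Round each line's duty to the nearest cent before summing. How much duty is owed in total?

$66,060.10

Line 1 (6688.41.70, Ilius, 668 kg, $127,861.88):
Base rate for 6688.41.70 is $4.74/kg.
Additional duty on 6688.41.70 from Ilius: +2.5% ad valorem. Applied ad valorem rate = 2.5%.
Duty = $127,861.88 × 2.5% + 668 × $4.74 = $6,362.87.
Line 2 (4872.46.79, Seron, 2,342 kg, $563,555.46):
Base rate for 4872.46.79 is 9.5% + $2.63/kg.
4872.46.79 has an FTA preferential rate, but origin Seron is not Orara; base rate stands.
The additional-duty order on 4872.46.79 targets Ilius, not Seron; it does not apply.
Duty = $563,555.46 × 9.5% + 2,342 × $2.63 = $59,697.23.
Total = $6,362.87 + $59,697.23 = $66,060.10.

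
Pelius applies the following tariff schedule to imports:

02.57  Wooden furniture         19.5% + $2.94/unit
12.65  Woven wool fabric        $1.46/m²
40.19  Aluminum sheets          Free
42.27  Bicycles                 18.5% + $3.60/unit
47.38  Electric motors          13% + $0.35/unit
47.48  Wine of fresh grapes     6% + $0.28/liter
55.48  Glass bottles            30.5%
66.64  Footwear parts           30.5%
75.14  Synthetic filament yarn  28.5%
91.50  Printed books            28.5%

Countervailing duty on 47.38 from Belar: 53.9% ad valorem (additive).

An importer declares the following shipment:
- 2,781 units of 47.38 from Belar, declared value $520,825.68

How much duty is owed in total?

Line 1 (47.38, Belar, 2,781 units, $520,825.68):
Base rate for 47.38 is 13% + $0.35/unit.
Additional duty on 47.38 from Belar: +53.9%. Applied ad valorem rate: 13% + 53.9% = 66.9%.
Duty = $520,825.68 × 66.9% + 2,781 × $0.35 = $349,405.73.

$349,405.73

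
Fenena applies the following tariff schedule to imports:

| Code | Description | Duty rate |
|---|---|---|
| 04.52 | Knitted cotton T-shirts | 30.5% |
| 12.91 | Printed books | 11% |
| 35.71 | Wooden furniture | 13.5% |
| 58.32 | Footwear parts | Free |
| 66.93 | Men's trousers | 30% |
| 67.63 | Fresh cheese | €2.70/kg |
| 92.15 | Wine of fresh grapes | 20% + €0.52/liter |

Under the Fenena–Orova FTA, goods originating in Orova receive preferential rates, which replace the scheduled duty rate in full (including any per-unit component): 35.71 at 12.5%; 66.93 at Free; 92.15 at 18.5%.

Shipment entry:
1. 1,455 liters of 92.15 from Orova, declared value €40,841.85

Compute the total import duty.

€7,555.74

Line 1 (92.15, Orova, 1,455 liters, €40,841.85):
Base rate for 92.15 is 20% + €0.52/liter.
Origin Orova qualifies under the Fenena–Orova agreement and 92.15 is covered: preferential rate 18.5% applies instead.
Duty = €40,841.85 × 18.5% = €7,555.74.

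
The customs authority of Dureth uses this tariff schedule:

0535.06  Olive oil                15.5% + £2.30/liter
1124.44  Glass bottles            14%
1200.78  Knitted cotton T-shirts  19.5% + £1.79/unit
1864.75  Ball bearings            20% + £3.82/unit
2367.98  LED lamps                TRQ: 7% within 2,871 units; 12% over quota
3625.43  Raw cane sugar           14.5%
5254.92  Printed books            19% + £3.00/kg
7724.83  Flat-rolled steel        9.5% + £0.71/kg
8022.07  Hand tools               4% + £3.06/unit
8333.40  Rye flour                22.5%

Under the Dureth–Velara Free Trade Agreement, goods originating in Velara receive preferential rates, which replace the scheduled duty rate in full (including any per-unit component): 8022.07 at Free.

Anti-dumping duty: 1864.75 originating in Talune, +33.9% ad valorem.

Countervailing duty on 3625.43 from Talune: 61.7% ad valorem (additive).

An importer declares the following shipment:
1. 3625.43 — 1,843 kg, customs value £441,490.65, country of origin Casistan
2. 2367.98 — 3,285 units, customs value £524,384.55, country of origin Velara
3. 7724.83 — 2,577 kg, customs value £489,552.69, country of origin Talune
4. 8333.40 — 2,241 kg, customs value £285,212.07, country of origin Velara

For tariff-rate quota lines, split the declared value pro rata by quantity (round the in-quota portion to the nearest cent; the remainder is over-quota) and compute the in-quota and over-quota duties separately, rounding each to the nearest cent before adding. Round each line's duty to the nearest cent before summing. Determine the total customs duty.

Line 1 (3625.43, Casistan, 1,843 kg, £441,490.65):
Base rate for 3625.43 is 14.5%.
The additional-duty order on 3625.43 targets Talune, not Casistan; it does not apply.
Duty = £441,490.65 × 14.5% = £64,016.14.
Line 2 (2367.98, Velara, 3,285 units, £524,384.55):
Code 2367.98 is under a tariff-rate quota (threshold 2,871 units). In-quota: 2,871 units at 7%; over-quota: 414 units at 12%.
Pro-rata value split: in-quota = £524,384.55 × 2,871/3,285 = £458,297.73; over-quota = £524,384.55 − £458,297.73 = £66,086.82.
In-quota duty = £458,297.73 × 7% = £32,080.84. Over-quota duty = £66,086.82 × 12% = £7,930.42.
Line duty = £32,080.84 + £7,930.42 = £40,011.26.
Line 3 (7724.83, Talune, 2,577 kg, £489,552.69):
Base rate for 7724.83 is 9.5% + £0.71/kg.
Duty = £489,552.69 × 9.5% + 2,577 × £0.71 = £48,337.18.
Line 4 (8333.40, Velara, 2,241 kg, £285,212.07):
Base rate for 8333.40 is 22.5%.
Origin Velara is the FTA partner but 8333.40 is not on the preference list; base rate stands.
Duty = £285,212.07 × 22.5% = £64,172.72.
Total = £64,016.14 + £40,011.26 + £48,337.18 + £64,172.72 = £216,537.30.

£216,537.30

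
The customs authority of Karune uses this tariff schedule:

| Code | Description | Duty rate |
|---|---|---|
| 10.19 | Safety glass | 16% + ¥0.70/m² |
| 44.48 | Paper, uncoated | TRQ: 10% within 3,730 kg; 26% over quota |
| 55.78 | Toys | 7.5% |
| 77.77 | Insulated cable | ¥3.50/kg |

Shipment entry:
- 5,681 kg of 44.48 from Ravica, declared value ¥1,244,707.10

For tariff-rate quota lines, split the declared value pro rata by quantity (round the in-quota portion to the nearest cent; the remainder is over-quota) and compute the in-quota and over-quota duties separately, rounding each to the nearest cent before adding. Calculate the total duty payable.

Line 1 (44.48, Ravica, 5,681 kg, ¥1,244,707.10):
Code 44.48 is under a tariff-rate quota (threshold 3,730 kg). In-quota: 3,730 kg at 10%; over-quota: 1,951 kg at 26%.
Pro-rata value split: in-quota = ¥1,244,707.10 × 3,730/5,681 = ¥817,243.00; over-quota = ¥1,244,707.10 − ¥817,243.00 = ¥427,464.10.
In-quota duty = ¥817,243.00 × 10% = ¥81,724.30. Over-quota duty = ¥427,464.10 × 26% = ¥111,140.67.
Line duty = ¥81,724.30 + ¥111,140.67 = ¥192,864.97.

¥192,864.97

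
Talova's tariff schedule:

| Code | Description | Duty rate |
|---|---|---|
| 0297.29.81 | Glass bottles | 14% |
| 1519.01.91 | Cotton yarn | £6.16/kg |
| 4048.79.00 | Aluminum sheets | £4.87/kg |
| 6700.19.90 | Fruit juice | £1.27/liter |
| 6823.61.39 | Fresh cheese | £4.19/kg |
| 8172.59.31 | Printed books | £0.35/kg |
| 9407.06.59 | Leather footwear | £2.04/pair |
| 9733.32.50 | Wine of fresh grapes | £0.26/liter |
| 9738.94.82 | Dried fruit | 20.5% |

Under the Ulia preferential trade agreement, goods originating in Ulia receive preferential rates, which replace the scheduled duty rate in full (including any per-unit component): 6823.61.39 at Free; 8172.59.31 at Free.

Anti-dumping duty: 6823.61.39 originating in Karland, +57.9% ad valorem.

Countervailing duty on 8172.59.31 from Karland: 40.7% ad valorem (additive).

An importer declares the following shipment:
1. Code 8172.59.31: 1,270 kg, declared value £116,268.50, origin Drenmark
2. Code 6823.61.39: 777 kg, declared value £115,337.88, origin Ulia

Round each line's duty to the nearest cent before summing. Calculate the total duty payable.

£444.50

Line 1 (8172.59.31, Drenmark, 1,270 kg, £116,268.50):
Base rate for 8172.59.31 is £0.35/kg.
8172.59.31 has an FTA preferential rate, but origin Drenmark is not Ulia; base rate stands.
The additional-duty order on 8172.59.31 targets Karland, not Drenmark; it does not apply.
Duty = 1,270 × £0.35 = £444.50.
Line 2 (6823.61.39, Ulia, 777 kg, £115,337.88):
Base rate for 6823.61.39 is £4.19/kg.
Origin Ulia qualifies under the Talova–Ulia agreement and 6823.61.39 is covered: preferential rate Free applies instead.
The additional-duty order on 6823.61.39 targets Karland, not Ulia; it does not apply.
Duty = £115,337.88 × 0% = £0.00.
Total = £444.50 + £0.00 = £444.50.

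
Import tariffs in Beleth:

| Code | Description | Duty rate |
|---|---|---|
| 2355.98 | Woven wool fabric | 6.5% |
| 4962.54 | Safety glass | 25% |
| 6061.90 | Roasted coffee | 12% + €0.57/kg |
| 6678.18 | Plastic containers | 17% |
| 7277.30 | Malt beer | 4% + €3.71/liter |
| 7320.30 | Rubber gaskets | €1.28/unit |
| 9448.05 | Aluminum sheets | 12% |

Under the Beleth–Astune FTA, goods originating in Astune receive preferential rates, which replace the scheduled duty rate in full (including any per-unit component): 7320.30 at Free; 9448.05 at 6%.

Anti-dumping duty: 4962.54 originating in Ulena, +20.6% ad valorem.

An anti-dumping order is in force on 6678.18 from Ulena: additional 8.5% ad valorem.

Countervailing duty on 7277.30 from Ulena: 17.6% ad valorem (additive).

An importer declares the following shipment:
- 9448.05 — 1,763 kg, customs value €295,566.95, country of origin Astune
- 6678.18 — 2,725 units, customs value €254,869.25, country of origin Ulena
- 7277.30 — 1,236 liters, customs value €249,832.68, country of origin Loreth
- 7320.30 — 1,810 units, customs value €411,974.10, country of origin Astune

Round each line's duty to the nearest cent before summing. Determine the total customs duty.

€97,304.55

Line 1 (9448.05, Astune, 1,763 kg, €295,566.95):
Base rate for 9448.05 is 12%.
Origin Astune qualifies under the Beleth–Astune agreement and 9448.05 is covered: preferential rate 6% applies instead.
Duty = €295,566.95 × 6% = €17,734.02.
Line 2 (6678.18, Ulena, 2,725 units, €254,869.25):
Base rate for 6678.18 is 17%.
Additional duty on 6678.18 from Ulena: +8.5%. Applied ad valorem rate: 17% + 8.5% = 25.5%.
Duty = €254,869.25 × 25.5% = €64,991.66.
Line 3 (7277.30, Loreth, 1,236 liters, €249,832.68):
Base rate for 7277.30 is 4% + €3.71/liter.
The additional-duty order on 7277.30 targets Ulena, not Loreth; it does not apply.
Duty = €249,832.68 × 4% + 1,236 × €3.71 = €14,578.87.
Line 4 (7320.30, Astune, 1,810 units, €411,974.10):
Base rate for 7320.30 is €1.28/unit.
Origin Astune qualifies under the Beleth–Astune agreement and 7320.30 is covered: preferential rate Free applies instead.
Duty = €411,974.10 × 0% = €0.00.
Total = €17,734.02 + €64,991.66 + €14,578.87 + €0.00 = €97,304.55.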